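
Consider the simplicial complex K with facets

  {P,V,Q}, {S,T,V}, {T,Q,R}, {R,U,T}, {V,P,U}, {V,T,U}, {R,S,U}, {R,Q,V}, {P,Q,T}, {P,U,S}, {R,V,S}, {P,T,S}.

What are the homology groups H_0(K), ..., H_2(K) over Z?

Fix the vertex order P < Q < R < S < T < U < V and write every simplex with vertices in increasing order. Then dim K = 2 and the simplices of K are:

  0-simplices (7): P, Q, R, S, T, U, V
  1-simplices (18): PQ, PS, PT, PU, PV, QR, QT, QV, RS, RT, RU, RV, ST, SU, SV, TU, TV, UV
  2-simplices (12): PQT, PQV, PST, PSU, PUV, QRT, QRV, RSU, RSV, RTU, STV, TUV

giving chain groups C_0 ≅ Z^7, C_1 ≅ Z^18, C_2 ≅ Z^12.

∂_1: C_1 → C_0 is given by ∂[p,q] = [q] − [p].
As a 7×18 matrix over Z this has rank 6, with invariant factors (1,1,1,1,1,1).

∂_2: C_2 → C_1 maps a triangle to the signed sum of its edges. For instance
  ∂PSU = SU − PU + PS,
  ∂PUV = UV − PV + PU.
As a 18×12 matrix over Z this has rank 12, with invariant factors (1,1,1,1,1,1,1,1,1,1,1,2).

Reading off H_k = ker ∂_k / im ∂_{k+1}:

  H_0: rank C_0 − rank ∂_1 = 7 − 6 = 1, and the invariant factors of ∂_1 are all 1, so H_0 = Z.
  H_1: rank ker ∂_1 − rank ∂_2 = (18 − 6) − 12 = 0, and ∂_2 has invariant factor 2 > 1, so H_1 = Z/2Z.
  H_2: rank ker ∂_2 − rank ∂_3 = (12 − 12) − 0 = 0, and there is no ∂_3, so H_2 = 0.

H_0 ≅ Z,  H_1 ≅ Z/2Z,  H_2 = 0.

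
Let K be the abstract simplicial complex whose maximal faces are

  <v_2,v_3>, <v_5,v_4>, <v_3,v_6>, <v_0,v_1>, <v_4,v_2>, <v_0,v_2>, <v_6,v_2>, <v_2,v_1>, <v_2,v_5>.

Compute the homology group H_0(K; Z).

H_0 = Z.

We work with the vertex ordering v_0 < v_1 < v_2 < v_3 < v_4 < v_5 < v_6. The simplices of K, each written with vertices in increasing order, are:

  0-simplices (7): [v_0], [v_1], [v_2], [v_3], [v_4], [v_5], [v_6]
  1-simplices (9): [v_0,v_1], [v_0,v_2], [v_1,v_2], [v_2,v_3], [v_2,v_4], [v_2,v_5], [v_2,v_6], [v_3,v_6], [v_4,v_5]

giving chain groups C_0 ≅ Z^7, C_1 ≅ Z^9.

The boundary map ∂_1: C_1 → C_0 sends each edge [p,q] (with p < q) to q − p.
The 7×9 boundary matrix has rank 6 and Smith normal form diag(1,1,1,1,1,1).

Computing H_k = (kernel of ∂_k) / (image of ∂_{k+1}):

  H_0: rank C_0 − rank ∂_1 = 7 − 6 = 1, and the invariant factors of ∂_1 are all 1, so H_0 ≅ Z.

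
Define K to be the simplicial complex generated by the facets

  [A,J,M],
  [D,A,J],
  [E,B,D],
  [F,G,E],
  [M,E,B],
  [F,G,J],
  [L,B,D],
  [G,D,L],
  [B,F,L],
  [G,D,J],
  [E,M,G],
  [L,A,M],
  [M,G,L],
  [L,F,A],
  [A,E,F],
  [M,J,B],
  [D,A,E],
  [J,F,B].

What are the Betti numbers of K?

b_0 = 1, b_1 = 2, b_2 = 1.

We work with the vertex ordering A < B < D < E < F < G < J < L < M. The simplices of K, each written with vertices in increasing order, are:

  0-simplices (9): A, B, D, E, F, G, J, L, M
  1-simplices (27): AD, AE, AF, AJ, AL, AM, BD, BE, BF, BJ, BL, BM, DE, DG, DJ, DL, EF, EG, EM, FG, FJ, FL, GJ, GL, GM, JM, LM
  2-simplices (18): ADE, ADJ, AEF, AFL, AJM, ALM, BDE, BDL, BEM, BFJ, BFL, BJM, DGJ, DGL, EFG, EGM, FGJ, GLM

so the chain groups are C_0 ≅ Z^9, C_1 ≅ Z^27, C_2 ≅ Z^18.

∂_1: C_1 → C_0 sends each edge [p,q] (with p < q) to q − p.
The resulting 9×27 matrix has rank 8, and its Smith normal form has invariant factors (1,1,1,1,1,1,1,1).

∂_2: C_2 → C_1 sends each 2-simplex [p,q,r] to [q,r] − [p,r] + [p,q]. For instance
  ∂BDE = DE − BE + BD,
  ∂ALM = LM − AM + AL.
This gives a 27×18 integer matrix of rank 17; reducing to Smith normal form yields diagonal entries (1,1,1,1,1,1,1,1,1,1,1,1,1,1,1,1,1).

Computing H_k = (kernel of ∂_k) / (image of ∂_{k+1}):

  H_0: rank C_0 − rank ∂_1 = 9 − 8 = 1, and the invariant factors of ∂_1 are all 1, so H_0 = Z.
  H_1: rank ker ∂_1 − rank ∂_2 = (27 − 8) − 17 = 2, and the invariant factors of ∂_2 are all 1, so H_1 = Z^2.
  H_2: rank ker ∂_2 − rank ∂_3 = (18 − 17) − 0 = 1, and there is no ∂_3, so H_2 = Z.

Hence the Betti numbers are b_0 = 1, b_1 = 2, b_2 = 1.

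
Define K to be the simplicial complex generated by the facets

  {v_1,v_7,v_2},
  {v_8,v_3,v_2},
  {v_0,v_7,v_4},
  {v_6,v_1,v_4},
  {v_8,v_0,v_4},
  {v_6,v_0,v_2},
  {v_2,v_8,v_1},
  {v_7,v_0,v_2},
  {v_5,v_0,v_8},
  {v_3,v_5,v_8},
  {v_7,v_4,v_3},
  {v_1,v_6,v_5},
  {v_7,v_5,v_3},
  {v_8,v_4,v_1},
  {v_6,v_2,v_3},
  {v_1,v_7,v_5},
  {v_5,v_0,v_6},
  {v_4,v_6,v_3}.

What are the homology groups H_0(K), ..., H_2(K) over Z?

Fix the vertex order v_0 < v_1 < v_2 < v_3 < v_4 < v_5 < v_6 < v_7 < v_8 and write every simplex with vertices in increasing order. Then dim K = 2 and the simplices of K are:

  0-simplices (9): [v_0], [v_1], [v_2], [v_3], [v_4], [v_5], [v_6], [v_7], [v_8]
  1-simplices (27): (27 of them)
  2-simplices (18): (18 of them)

Hence C_0 ≅ Z^9, C_1 ≅ Z^27, C_2 ≅ Z^18.

∂_1: C_1 → C_0 sends each edge [p,q] (with p < q) to q − p. For instance
  ∂[v_5,v_7] = [v_7] − [v_5].
As a 9×27 matrix over Z this has rank 8, with invariant factors (1,1,1,1,1,1,1,1).

The boundary map ∂_2: C_2 → C_1 sends each 2-simplex [p,q,r] to [q,r] − [p,r] + [p,q]. For instance
  ∂[v_3,v_4,v_6] = [v_4,v_6] − [v_3,v_6] + [v_3,v_4],
  ∂[v_1,v_2,v_8] = [v_2,v_8] − [v_1,v_8] + [v_1,v_2].
As a 27×18 matrix over Z this has rank 17, with invariant factors (1,1,1,1,1,1,1,1,1,1,1,1,1,1,1,1,1).

From H_k ≅ ker(∂_k) / im(∂_{k+1}) we obtain:

  H_0: rank C_0 − rank ∂_1 = 9 − 8 = 1, and the invariant factors of ∂_1 are all 1, so H_0 ≅ Z.
  H_1: rank ker ∂_1 − rank ∂_2 = (27 − 8) − 17 = 2, and the invariant factors of ∂_2 are all 1, so H_1 ≅ Z^2.
  H_2: rank ker ∂_2 − rank ∂_3 = (18 − 17) − 0 = 1, and there is no ∂_3, so H_2 ≅ Z.

(K is a triangulation of the torus T^2.)

H_0 = Z,  H_1 = Z^2,  H_2 = Z.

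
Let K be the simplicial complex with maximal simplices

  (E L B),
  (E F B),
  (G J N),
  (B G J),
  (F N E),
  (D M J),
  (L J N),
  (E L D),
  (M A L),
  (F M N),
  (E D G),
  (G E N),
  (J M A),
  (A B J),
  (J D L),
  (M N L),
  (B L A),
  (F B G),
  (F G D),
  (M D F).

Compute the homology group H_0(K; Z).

H_0 ≅ Z.

Fix the vertex order A < B < D < E < F < G < J < L < M < N and write every simplex with vertices in increasing order. Then dim K = 2 and the simplices of K are:

  0-simplices (10): A, B, D, E, F, G, J, L, M, N
  1-simplices (30): AB, AJ, AL, AM, BE, BF, BG, BJ, BL, DE, DF, DG, DJ, DL, DM, EF, EG, EL, EN, FG, FM, FN, GJ, GN, JL, JM, JN, LM, LN, MN
  2-simplices (20): ABJ, ABL, AJM, ALM, BEF, BEL, BFG, BGJ, DEG, DEL, DFG, DFM, DJL, DJM, EFN, EGN, FMN, GJN, JLN, LMN

Hence C_0 ≅ Z^10, C_1 ≅ Z^30, C_2 ≅ Z^20.

The boundary map ∂_1: C_1 → C_0 maps an edge to its endpoints' difference, ∂[p,q] = q − p. For instance
  ∂EL = L − E.
The resulting 10×30 matrix has rank 9, and its Smith normal form has invariant factors (1,1,1,1,1,1,1,1,1).

Boundary ∂_2: C_2 → C_1 sends each 2-simplex [p,q,r] to [q,r] − [p,r] + [p,q]. For instance
  ∂DFM = FM − DM + DF,
  ∂BGJ = GJ − BJ + BG.
The resulting 30×20 matrix has rank 20, and its Smith normal form has invariant factors (1,1,1,1,1,1,1,1,1,1,1,1,1,1,1,1,1,1,1,2).

Reading off H_k = ker ∂_k / im ∂_{k+1}:

  H_0: rank C_0 − rank ∂_1 = 10 − 9 = 1, and the invariant factors of ∂_1 are all 1, so H_0 = Z.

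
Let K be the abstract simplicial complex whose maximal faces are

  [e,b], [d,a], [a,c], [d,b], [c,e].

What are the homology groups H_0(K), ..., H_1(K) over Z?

H_0 ≅ Z,  H_1 ≅ Z.

Order the vertices as a < b < c < d < e. Listing each simplex with vertices in this order, K has dimension 1 with simplices:

  0-simplices (5): a, b, c, d, e
  1-simplices (5): ac, ad, bd, be, ce

so the chain groups are C_0 ≅ Z^5, C_1 ≅ Z^5.

The boundary map ∂_1: C_1 → C_0 sends each edge [p,q] (with p < q) to q − p. For instance
  ∂ac = c − a.
The resulting 5×5 matrix has rank 4, and its Smith normal form has invariant factors (1,1,1,1).

Computing H_k = (kernel of ∂_k) / (image of ∂_{k+1}):

  H_0: rank C_0 − rank ∂_1 = 5 − 4 = 1, and the invariant factors of ∂_1 are all 1, so H_0 = Z.
  H_1: rank ker ∂_1 − rank ∂_2 = (5 − 4) − 0 = 1, and there is no ∂_2, so H_1 = Z.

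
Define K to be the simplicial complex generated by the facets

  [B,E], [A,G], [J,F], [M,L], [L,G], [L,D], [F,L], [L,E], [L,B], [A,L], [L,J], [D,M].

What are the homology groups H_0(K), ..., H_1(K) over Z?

H_0 = Z,  H_1 = Z^4.

Fix the vertex order A < B < D < E < F < G < J < L < M and write every simplex with vertices in increasing order. Then dim K = 1 and the simplices of K are:

  0-simplices (9): A, B, D, E, F, G, J, L, M
  1-simplices (12): AG, AL, BE, BL, DL, DM, EL, FJ, FL, GL, JL, LM

Hence C_0 ≅ Z^9, C_1 ≅ Z^12.

∂_1: C_1 → C_0 sends each edge [p,q] (with p < q) to q − p. For instance
  ∂JL = L − J.
The resulting 9×12 matrix has rank 8, and its Smith normal form has invariant factors (1,1,1,1,1,1,1,1).

Reading off H_k = ker ∂_k / im ∂_{k+1}:

  H_0: rank C_0 − rank ∂_1 = 9 − 8 = 1, and the invariant factors of ∂_1 are all 1, so H_0 ≅ Z.
  H_1: rank ker ∂_1 − rank ∂_2 = (12 − 8) − 0 = 4, and there is no ∂_2, so H_1 ≅ Z^4.

(K is a triangulation of a wedge of 4 circles.)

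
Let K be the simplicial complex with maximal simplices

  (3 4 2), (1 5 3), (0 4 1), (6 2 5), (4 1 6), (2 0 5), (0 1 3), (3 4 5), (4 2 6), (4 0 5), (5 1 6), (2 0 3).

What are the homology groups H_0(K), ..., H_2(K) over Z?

K has 7 vertices, 18 edges, 12 triangles.
rank ∂_0 = 0, rank ∂_1 = 6 ⇒ b_0 = 7 − 0 − 6 = 1; all invariant factors of ∂_1 are 1 so no torsion. So H_0 ≅ Z.
rank ∂_1 = 6, rank ∂_2 = 12 ⇒ b_1 = 18 − 6 − 12 = 0; ∂_2 has invariant factor(s) [2] giving torsion. So H_1 ≅ Z/2Z.
rank ∂_2 = 12, rank ∂_3 = 0 ⇒ b_2 = 12 − 12 − 0 = 0. So H_2 ≅ 0.

H_0 ≅ Z,  H_1 ≅ Z/2Z,  H_2 = 0.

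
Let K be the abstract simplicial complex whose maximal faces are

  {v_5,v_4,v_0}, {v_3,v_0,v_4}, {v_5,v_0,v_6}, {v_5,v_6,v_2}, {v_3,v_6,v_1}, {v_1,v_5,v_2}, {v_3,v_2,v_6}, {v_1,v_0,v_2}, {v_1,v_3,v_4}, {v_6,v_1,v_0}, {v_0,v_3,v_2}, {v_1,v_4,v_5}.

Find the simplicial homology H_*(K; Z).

H_0 ≅ Z,  H_1 ≅ Z/2,  H_2 = 0.

Order the vertices as v_0 < v_1 < v_2 < v_3 < v_4 < v_5 < v_6. Listing each simplex with vertices in this order, K has dimension 2 with simplices:

  0-simplices (7): [v_0], [v_1], [v_2], [v_3], [v_4], [v_5], [v_6]
  1-simplices (18): (18 of them)
  2-simplices (12): (12 of them)

Hence C_0 ≅ Z^7, C_1 ≅ Z^18, C_2 ≅ Z^12.

∂_1: C_1 → C_0 sends each edge [p,q] (with p < q) to q − p. For instance
  ∂[v_1,v_5] = [v_5] − [v_1].
As a 7×18 matrix over Z this has rank 6, with invariant factors (1,1,1,1,1,1).

∂_2: C_2 → C_1 maps a triangle to the signed sum of its edges. For instance
  ∂[v_1,v_3,v_4] = [v_3,v_4] − [v_1,v_4] + [v_1,v_3],
  ∂[v_2,v_3,v_6] = [v_3,v_6] − [v_2,v_6] + [v_2,v_3].
As a 18×12 matrix over Z this has rank 12, with invariant factors (1,1,1,1,1,1,1,1,1,1,1,2).

Reading off H_k = ker ∂_k / im ∂_{k+1}:

  H_0: rank C_0 − rank ∂_1 = 7 − 6 = 1, and the invariant factors of ∂_1 are all 1, so H_0 = Z.
  H_1: rank ker ∂_1 − rank ∂_2 = (18 − 6) − 12 = 0, and ∂_2 has invariant factor 2 > 1, so H_1 = Z/2.
  H_2: rank ker ∂_2 − rank ∂_3 = (12 − 12) − 0 = 0, and there is no ∂_3, so H_2 = 0.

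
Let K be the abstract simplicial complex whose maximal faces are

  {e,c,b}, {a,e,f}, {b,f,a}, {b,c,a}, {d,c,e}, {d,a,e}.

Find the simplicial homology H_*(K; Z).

We work with the vertex ordering a < b < c < d < e < f. The simplices of K, each written with vertices in increasing order, are:

  0-simplices (6): a, b, c, d, e, f
  1-simplices (12): ab, ac, ad, ae, af, bc, be, bf, cd, ce, de, ef
  2-simplices (6): abc, abf, ade, aef, bce, cde

so the chain groups are C_0 ≅ Z^6, C_1 ≅ Z^12, C_2 ≅ Z^6.

∂_1: C_1 → C_0 is given by ∂[p,q] = [q] − [p].
The resulting 6×12 matrix has rank 5, and its Smith normal form has invariant factors (1,1,1,1,1).

Boundary ∂_2: C_2 → C_1 acts by ∂[p,q,r] = [q,r] − [p,r] + [p,q]. For instance
  ∂bce = ce − be + bc,
  ∂cde = de − ce + cd.
This gives a 12×6 integer matrix of rank 6; reducing to Smith normal form yields diagonal entries (1,1,1,1,1,1).

Now H_k = ker ∂_k / im ∂_{k+1}, so:

  H_0: rank C_0 − rank ∂_1 = 6 − 5 = 1, and the invariant factors of ∂_1 are all 1, so H_0 = Z.
  H_1: rank ker ∂_1 − rank ∂_2 = (12 − 5) − 6 = 1, and the invariant factors of ∂_2 are all 1, so H_1 = Z.
  H_2: rank ker ∂_2 − rank ∂_3 = (6 − 6) − 0 = 0, and there is no ∂_3, so H_2 = 0.

As a check, the Euler characteristic is 6 − 12 + 6 = 0, which agrees with 1 − 1 + 0 = 0.

H_0 = Z,  H_1 = Z,  H_2 = 0.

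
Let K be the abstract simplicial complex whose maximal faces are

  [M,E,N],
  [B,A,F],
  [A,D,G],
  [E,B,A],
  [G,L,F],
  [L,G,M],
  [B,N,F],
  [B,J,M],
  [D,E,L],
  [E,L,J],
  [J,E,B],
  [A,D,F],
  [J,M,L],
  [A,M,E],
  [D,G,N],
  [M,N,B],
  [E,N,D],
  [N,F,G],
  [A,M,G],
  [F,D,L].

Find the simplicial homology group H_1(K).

We work with the vertex ordering A < B < D < E < F < G < J < L < M < N. The simplices of K, each written with vertices in increasing order, are:

  0-simplices (10): A, B, D, E, F, G, J, L, M, N
  1-simplices (30): AB, AD, AE, AF, AG, AM, BE, BF, BJ, BM, BN, DE, DF, DG, DL, DN, EJ, EL, EM, EN, FG, FL, FN, GL, GM, GN, JL, JM, LM, MN
  2-simplices (20): ABE, ABF, ADF, ADG, AEM, AGM, BEJ, BFN, BJM, BMN, DEL, DEN, DFL, DGN, EJL, EMN, FGL, FGN, GLM, JLM

so the chain groups are C_0 ≅ Z^10, C_1 ≅ Z^30, C_2 ≅ Z^20.

Boundary ∂_1: C_1 → C_0 sends each edge [p,q] (with p < q) to q − p. For instance
  ∂DE = E − D.
The 10×30 boundary matrix has rank 9 and Smith normal form diag(1,1,1,1,1,1,1,1,1).

The boundary map ∂_2: C_2 → C_1 maps a triangle to the signed sum of its edges. For instance
  ∂AEM = EM − AM + AE,
  ∂BJM = JM − BM + BJ.
The 30×20 boundary matrix has rank 20 and Smith normal form diag(1,1,1,1,1,1,1,1,1,1,1,1,1,1,1,1,1,1,1,2).

From H_k ≅ ker(∂_k) / im(∂_{k+1}) we obtain:

  H_1: rank ker ∂_1 − rank ∂_2 = (30 − 9) − 20 = 1, and ∂_2 has invariant factor 2 > 1, so H_1 ≅ Z ⊕ Z/2.

H_1 = Z ⊕ Z/2.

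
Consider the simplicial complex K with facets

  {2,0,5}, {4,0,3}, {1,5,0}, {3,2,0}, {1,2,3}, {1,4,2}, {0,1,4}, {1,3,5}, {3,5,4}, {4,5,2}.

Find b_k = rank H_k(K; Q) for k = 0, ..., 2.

b_0 = 1, b_1 = 0, b_2 = 0.

Fix the vertex order 0 < 1 < 2 < 3 < 4 < 5 and write every simplex with vertices in increasing order. Then dim K = 2 and the simplices of K are:

  0-simplices (6): [0], [1], [2], [3], [4], [5]
  1-simplices (15): [0,1], [0,2], [0,3], [0,4], [0,5], [1,2], [1,3], [1,4], [1,5], [2,3], [2,4], [2,5], [3,4], [3,5], [4,5]
  2-simplices (10): [0,1,4], [0,1,5], [0,2,3], [0,2,5], [0,3,4], [1,2,3], [1,2,4], [1,3,5], [2,4,5], [3,4,5]

giving chain groups C_0 ≅ Z^6, C_1 ≅ Z^15, C_2 ≅ Z^10.

∂_1: C_1 → C_0 maps an edge to its endpoints' difference, ∂[p,q] = q − p.
The 6×15 boundary matrix has rank 5 and Smith normal form diag(1,1,1,1,1).

∂_2: C_2 → C_1 sends each 2-simplex [p,q,r] to [q,r] − [p,r] + [p,q]. For instance
  ∂[0,3,4] = [3,4] − [0,4] + [0,3],
  ∂[0,2,3] = [2,3] − [0,3] + [0,2].
The resulting 15×10 matrix has rank 10, and its Smith normal form has invariant factors (1,1,1,1,1,1,1,1,1,2).

Computing H_k = (kernel of ∂_k) / (image of ∂_{k+1}):

  H_0: rank C_0 − rank ∂_1 = 6 − 5 = 1, and the invariant factors of ∂_1 are all 1, so H_0 ≅ Z.
  H_1: rank ker ∂_1 − rank ∂_2 = (15 − 5) − 10 = 0, and ∂_2 has invariant factor 2 > 1, so H_1 ≅ Z/2.
  H_2: rank ker ∂_2 − rank ∂_3 = (10 − 10) − 0 = 0, and there is no ∂_3, so H_2 ≅ 0.

(K is a triangulation of the real projective plane RP^2.)

Hence the Betti numbers are b_0 = 1, b_1 = 0, b_2 = 0.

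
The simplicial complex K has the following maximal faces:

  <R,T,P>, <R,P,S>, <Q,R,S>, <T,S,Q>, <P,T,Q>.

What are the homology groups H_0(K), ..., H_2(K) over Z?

Order the vertices as P < Q < R < S < T. Listing each simplex with vertices in this order, K has dimension 2 with simplices:

  0-simplices (5): P, Q, R, S, T
  1-simplices (10): PQ, PR, PS, PT, QR, QS, QT, RS, RT, ST
  2-simplices (5): PQT, PRS, PRT, QRS, QST

so the chain groups are C_0 ≅ Z^5, C_1 ≅ Z^10, C_2 ≅ Z^5.

Boundary ∂_1: C_1 → C_0 sends each edge [p,q] (with p < q) to q − p. For instance
  ∂PS = S − P.
As a 5×10 matrix over Z this has rank 4, with invariant factors (1,1,1,1).

Boundary ∂_2: C_2 → C_1 acts by ∂[p,q,r] = [q,r] − [p,r] + [p,q]. For instance
  ∂PRT = RT − PT + PR,
  ∂PRS = RS − PS + PR.
As a 10×5 matrix over Z this has rank 5, with invariant factors (1,1,1,1,1).

Computing H_k = (kernel of ∂_k) / (image of ∂_{k+1}):

  H_0: rank C_0 − rank ∂_1 = 5 − 4 = 1, and the invariant factors of ∂_1 are all 1, so H_0 = Z.
  H_1: rank ker ∂_1 − rank ∂_2 = (10 − 4) − 5 = 1, and the invariant factors of ∂_2 are all 1, so H_1 = Z.
  H_2: rank ker ∂_2 − rank ∂_3 = (5 − 5) − 0 = 0, and there is no ∂_3, so H_2 = 0.

(K is a triangulation of the Möbius band.)

H_0 = Z,  H_1 = Z,  H_2 = 0.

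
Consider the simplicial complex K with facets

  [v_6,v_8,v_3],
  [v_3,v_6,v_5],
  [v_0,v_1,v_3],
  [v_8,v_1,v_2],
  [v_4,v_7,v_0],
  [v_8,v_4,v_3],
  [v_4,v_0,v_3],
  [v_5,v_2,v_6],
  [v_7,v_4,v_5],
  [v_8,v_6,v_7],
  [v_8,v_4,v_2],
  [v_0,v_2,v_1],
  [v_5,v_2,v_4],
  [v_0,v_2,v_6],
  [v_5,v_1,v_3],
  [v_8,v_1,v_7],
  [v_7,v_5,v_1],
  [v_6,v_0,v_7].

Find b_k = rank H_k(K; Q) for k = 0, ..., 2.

b_0 = 1, b_1 = 2, b_2 = 1.

Take the total order v_0 < v_1 < v_2 < v_3 < v_4 < v_5 < v_6 < v_7 < v_8 on the vertex set. Then K (dimension 2) consists of the simplices:

  0-simplices (9): [v_0], [v_1], [v_2], [v_3], [v_4], [v_5], [v_6], [v_7], [v_8]
  1-simplices (27): (27 of them)
  2-simplices (18): (18 of them)

so the chain groups are C_0 ≅ Z^9, C_1 ≅ Z^27, C_2 ≅ Z^18.

The boundary map ∂_1: C_1 → C_0 maps an edge to its endpoints' difference, ∂[p,q] = q − p. For instance
  ∂[v_0,v_3] = [v_3] − [v_0].
As a 9×27 matrix over Z this has rank 8, with invariant factors (1,1,1,1,1,1,1,1).

∂_2: C_2 → C_1 acts by ∂[p,q,r] = [q,r] − [p,r] + [p,q]. For instance
  ∂[v_1,v_5,v_7] = [v_5,v_7] − [v_1,v_7] + [v_1,v_5],
  ∂[v_4,v_5,v_7] = [v_5,v_7] − [v_4,v_7] + [v_4,v_5].
As a 27×18 matrix over Z this has rank 17, with invariant factors (1,1,1,1,1,1,1,1,1,1,1,1,1,1,1,1,1).

Computing H_k = (kernel of ∂_k) / (image of ∂_{k+1}):

  H_0: rank C_0 − rank ∂_1 = 9 − 8 = 1, and the invariant factors of ∂_1 are all 1, so H_0 ≅ Z.
  H_1: rank ker ∂_1 − rank ∂_2 = (27 − 8) − 17 = 2, and the invariant factors of ∂_2 are all 1, so H_1 ≅ Z^2.
  H_2: rank ker ∂_2 − rank ∂_3 = (18 − 17) − 0 = 1, and there is no ∂_3, so H_2 ≅ Z.

As a check, the Euler characteristic is 9 − 27 + 18 = 0, which agrees with 1 − 2 + 1 = 0.

Hence the Betti numbers are b_0 = 1, b_1 = 2, b_2 = 1.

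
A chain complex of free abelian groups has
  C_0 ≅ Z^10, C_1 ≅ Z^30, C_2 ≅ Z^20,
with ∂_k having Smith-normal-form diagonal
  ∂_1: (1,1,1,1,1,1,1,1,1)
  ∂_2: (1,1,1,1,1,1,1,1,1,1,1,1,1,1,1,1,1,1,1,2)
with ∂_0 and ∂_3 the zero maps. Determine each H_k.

H_0 = Z,  H_1 = Z ⊕ Z/2,  H_2 = 0.

H_0: b_0 = 10 − 0 − 9 = 1; torsion from ∂_1 factors > 1: none. So H_0 = Z.
H_1: b_1 = 30 − 9 − 20 = 1; torsion from ∂_2 factors > 1: [2]. So H_1 = Z ⊕ Z/2.
H_2: b_2 = 20 − 20 − 0 = 0; torsion from ∂_3 factors > 1: none. So H_2 = 0.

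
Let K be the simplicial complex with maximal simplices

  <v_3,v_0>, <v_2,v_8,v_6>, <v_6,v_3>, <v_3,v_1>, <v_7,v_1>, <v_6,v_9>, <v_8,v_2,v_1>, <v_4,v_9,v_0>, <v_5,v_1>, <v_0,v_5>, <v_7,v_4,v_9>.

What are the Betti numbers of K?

b_0 = 1, b_1 = 4, b_2 = 0.

K has 10 vertices, 17 edges, 4 triangles.
rank ∂_0 = 0, rank ∂_1 = 9 ⇒ b_0 = 10 − 0 − 9 = 1; all invariant factors of ∂_1 are 1 so no torsion. So H_0 ≅ Z.
rank ∂_1 = 9, rank ∂_2 = 4 ⇒ b_1 = 17 − 9 − 4 = 4; all invariant factors of ∂_2 are 1 so no torsion. So H_1 ≅ Z^4.
rank ∂_2 = 4, rank ∂_3 = 0 ⇒ b_2 = 4 − 4 − 0 = 0. So H_2 ≅ 0.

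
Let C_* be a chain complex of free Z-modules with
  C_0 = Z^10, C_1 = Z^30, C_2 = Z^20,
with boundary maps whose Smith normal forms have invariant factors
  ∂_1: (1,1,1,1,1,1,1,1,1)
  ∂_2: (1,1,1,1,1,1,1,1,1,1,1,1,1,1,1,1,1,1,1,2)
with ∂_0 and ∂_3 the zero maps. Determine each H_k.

H_0 = Z,  H_1 = Z ⊕ Z/2,  H_2 = 0.

H_0: b_0 = 10 − 0 − 9 = 1; torsion from ∂_1 factors > 1: none. So H_0 = Z.
H_1: b_1 = 30 − 9 − 20 = 1; torsion from ∂_2 factors > 1: [2]. So H_1 = Z ⊕ Z/2.
H_2: b_2 = 20 − 20 − 0 = 0; torsion from ∂_3 factors > 1: none. So H_2 = 0.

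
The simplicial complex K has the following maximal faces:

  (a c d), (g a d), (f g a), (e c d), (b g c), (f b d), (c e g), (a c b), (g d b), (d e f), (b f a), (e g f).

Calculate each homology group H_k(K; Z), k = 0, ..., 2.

H_0 ≅ Z,  H_1 ≅ Z/2,  H_2 = 0.

Fix the vertex order a < b < c < d < e < f < g and write every simplex with vertices in increasing order. Then dim K = 2 and the simplices of K are:

  0-simplices (7): a, b, c, d, e, f, g
  1-simplices (18): ab, ac, ad, af, ag, bc, bd, bf, bg, cd, ce, cg, de, df, dg, ef, eg, fg
  2-simplices (12): abc, abf, acd, adg, afg, bcg, bdf, bdg, cde, ceg, def, efg

Hence C_0 ≅ Z^7, C_1 ≅ Z^18, C_2 ≅ Z^12.

∂_1: C_1 → C_0 is given by ∂[p,q] = [q] − [p].
This gives a 7×18 integer matrix of rank 6; reducing to Smith normal form yields diagonal entries (1,1,1,1,1,1).

Boundary ∂_2: C_2 → C_1 acts by ∂[p,q,r] = [q,r] − [p,r] + [p,q]. For instance
  ∂def = ef − df + de,
  ∂bcg = cg − bg + bc.
This gives a 18×12 integer matrix of rank 12; reducing to Smith normal form yields diagonal entries (1,1,1,1,1,1,1,1,1,1,1,2).

Computing H_k = (kernel of ∂_k) / (image of ∂_{k+1}):

  H_0: rank C_0 − rank ∂_1 = 7 − 6 = 1, and the invariant factors of ∂_1 are all 1, so H_0 = Z.
  H_1: rank ker ∂_1 − rank ∂_2 = (18 − 6) − 12 = 0, and ∂_2 has invariant factor 2 > 1, so H_1 = Z/2.
  H_2: rank ker ∂_2 − rank ∂_3 = (12 − 12) − 0 = 0, and there is no ∂_3, so H_2 = 0.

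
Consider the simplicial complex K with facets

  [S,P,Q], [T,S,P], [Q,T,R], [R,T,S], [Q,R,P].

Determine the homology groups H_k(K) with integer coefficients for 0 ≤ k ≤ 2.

We work with the vertex ordering P < Q < R < S < T. The simplices of K, each written with vertices in increasing order, are:

  0-simplices (5): P, Q, R, S, T
  1-simplices (10): PQ, PR, PS, PT, QR, QS, QT, RS, RT, ST
  2-simplices (5): PQR, PQS, PST, QRT, RST

Hence C_0 ≅ Z^5, C_1 ≅ Z^10, C_2 ≅ Z^5.

The boundary map ∂_1: C_1 → C_0 sends each edge [p,q] (with p < q) to q − p.
As a 5×10 matrix over Z this has rank 4, with invariant factors (1,1,1,1).

The boundary map ∂_2: C_2 → C_1 acts by ∂[p,q,r] = [q,r] − [p,r] + [p,q]. For instance
  ∂RST = ST − RT + RS,
  ∂PST = ST − PT + PS.
As a 10×5 matrix over Z this has rank 5, with invariant factors (1,1,1,1,1).

From H_k ≅ ker(∂_k) / im(∂_{k+1}) we obtain:

  H_0: rank C_0 − rank ∂_1 = 5 − 4 = 1, and the invariant factors of ∂_1 are all 1, so H_0 = Z.
  H_1: rank ker ∂_1 − rank ∂_2 = (10 − 4) − 5 = 1, and the invariant factors of ∂_2 are all 1, so H_1 = Z.
  H_2: rank ker ∂_2 − rank ∂_3 = (5 − 5) − 0 = 0, and there is no ∂_3, so H_2 = 0.

(K is a triangulation of the Möbius band.)

H_0 = Z,  H_1 = Z,  H_2 = 0.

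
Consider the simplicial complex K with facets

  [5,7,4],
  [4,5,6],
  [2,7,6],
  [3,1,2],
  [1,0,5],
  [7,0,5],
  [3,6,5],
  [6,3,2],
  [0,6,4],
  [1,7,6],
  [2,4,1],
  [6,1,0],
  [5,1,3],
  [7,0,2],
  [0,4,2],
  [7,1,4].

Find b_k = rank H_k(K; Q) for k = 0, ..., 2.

b_0 = 1, b_1 = 2, b_2 = 1.

Fix the vertex order 0 < 1 < 2 < 3 < 4 < 5 < 6 < 7 and write every simplex with vertices in increasing order. Then dim K = 2 and the simplices of K are:

  0-simplices (8): [0], [1], [2], [3], [4], [5], [6], [7]
  1-simplices (24): (24 of them)
  2-simplices (16): [0,1,5], [0,1,6], [0,2,4], [0,2,7], [0,4,6], [0,5,7], [1,2,3], [1,2,4], [1,3,5], [1,4,7], [1,6,7], [2,3,6], [2,6,7], [3,5,6], [4,5,6], [4,5,7]

so the chain groups are C_0 ≅ Z^8, C_1 ≅ Z^24, C_2 ≅ Z^16.

Boundary ∂_1: C_1 → C_0 maps an edge to its endpoints' difference, ∂[p,q] = q − p.
The 8×24 boundary matrix has rank 7 and Smith normal form diag(1,1,1,1,1,1,1).

∂_2: C_2 → C_1 maps a triangle to the signed sum of its edges. For instance
  ∂[1,2,4] = [2,4] − [1,4] + [1,2],
  ∂[2,3,6] = [3,6] − [2,6] + [2,3].
The resulting 24×16 matrix has rank 15, and its Smith normal form has invariant factors (1,1,1,1,1,1,1,1,1,1,1,1,1,1,1).

From H_k ≅ ker(∂_k) / im(∂_{k+1}) we obtain:

  H_0: rank C_0 − rank ∂_1 = 8 − 7 = 1, and the invariant factors of ∂_1 are all 1, so H_0 ≅ Z.
  H_1: rank ker ∂_1 − rank ∂_2 = (24 − 7) − 15 = 2, and the invariant factors of ∂_2 are all 1, so H_1 ≅ Z^2.
  H_2: rank ker ∂_2 − rank ∂_3 = (16 − 15) − 0 = 1, and there is no ∂_3, so H_2 ≅ Z.

Hence the Betti numbers are b_0 = 1, b_1 = 2, b_2 = 1.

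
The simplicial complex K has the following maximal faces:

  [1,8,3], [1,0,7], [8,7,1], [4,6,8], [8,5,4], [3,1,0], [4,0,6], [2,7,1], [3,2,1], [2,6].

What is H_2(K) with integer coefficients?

K has 9 vertices, 19 edges, 9 triangles.
rank ∂_2 = 9, rank ∂_3 = 0 ⇒ b_2 = 9 − 9 − 0 = 0. So H_2 = 0.

H_2 = 0.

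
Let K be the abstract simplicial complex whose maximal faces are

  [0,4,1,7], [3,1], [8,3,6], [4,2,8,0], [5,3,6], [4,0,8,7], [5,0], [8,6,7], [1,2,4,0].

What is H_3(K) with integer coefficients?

H_3 ≅ 0.

We work with the vertex ordering 0 < 1 < 2 < 3 < 4 < 5 < 6 < 7 < 8. The simplices of K, each written with vertices in increasing order, are:

  0-simplices (9): [0], [1], [2], [3], [4], [5], [6], [7], [8]
  1-simplices (21): [0,1], [0,2], [0,4], [0,5], [0,7], [0,8], [1,2], [1,3], [1,4], [1,7], [2,4], [2,8], [3,5], [3,6], [3,8], [4,7], [4,8], [5,6], [6,7], [6,8], [7,8]
  2-simplices (15): [0,1,2], [0,1,4], [0,1,7], [0,2,4], [0,2,8], [0,4,7], [0,4,8], [0,7,8], [1,2,4], [1,4,7], [2,4,8], [3,5,6], [3,6,8], [4,7,8], [6,7,8]
  3-simplices (4): [0,1,2,4], [0,1,4,7], [0,2,4,8], [0,4,7,8]

so the chain groups are C_0 ≅ Z^9, C_1 ≅ Z^21, C_2 ≅ Z^15, C_3 ≅ Z^4.

∂_1: C_1 → C_0 sends each edge [p,q] (with p < q) to q − p.
As a 9×21 matrix over Z this has rank 8, with invariant factors (1,1,1,1,1,1,1,1).

∂_2: C_2 → C_1 maps a triangle to the signed sum of its edges. For instance
  ∂[0,2,8] = [2,8] − [0,8] + [0,2],
  ∂[0,1,4] = [1,4] − [0,4] + [0,1].
This gives a 21×15 integer matrix of rank 11; reducing to Smith normal form yields diagonal entries (1,1,1,1,1,1,1,1,1,1,1).

Boundary ∂_3: C_3 → C_2 sends each 3-simplex σ to the alternating sum Σ_i (−1)^i (σ with its i-th vertex removed). For instance
  ∂[0,1,4,7] = [1,4,7] − [0,4,7] + [0,1,7] − [0,1,4],
  ∂[0,4,7,8] = [4,7,8] − [0,7,8] + [0,4,8] − [0,4,7].
The resulting 15×4 matrix has rank 4, and its Smith normal form has invariant factors (1,1,1,1).

From H_k ≅ ker(∂_k) / im(∂_{k+1}) we obtain:

  H_3: rank ker ∂_3 − rank ∂_4 = (4 − 4) − 0 = 0, and there is no ∂_4, so H_3 = 0.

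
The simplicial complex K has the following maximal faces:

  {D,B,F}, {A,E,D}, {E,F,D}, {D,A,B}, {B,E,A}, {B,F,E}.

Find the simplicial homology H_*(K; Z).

Fix the vertex order A < B < D < E < F and write every simplex with vertices in increasing order. Then dim K = 2 and the simplices of K are:

  0-simplices (5): A, B, D, E, F
  1-simplices (9): AB, AD, AE, BD, BE, BF, DE, DF, EF
  2-simplices (6): ABD, ABE, ADE, BDF, BEF, DEF

Hence C_0 ≅ Z^5, C_1 ≅ Z^9, C_2 ≅ Z^6.

The boundary map ∂_1: C_1 → C_0 sends each edge [p,q] (with p < q) to q − p. For instance
  ∂BD = D − B.
The 5×9 boundary matrix has rank 4 and Smith normal form diag(1,1,1,1).

∂_2: C_2 → C_1 acts by ∂[p,q,r] = [q,r] − [p,r] + [p,q]. For instance
  ∂ABE = BE − AE + AB,
  ∂DEF = EF − DF + DE.
The 9×6 boundary matrix has rank 5 and Smith normal form diag(1,1,1,1,1).

From H_k ≅ ker(∂_k) / im(∂_{k+1}) we obtain:

  H_0: rank C_0 − rank ∂_1 = 5 − 4 = 1, and the invariant factors of ∂_1 are all 1, so H_0 = Z.
  H_1: rank ker ∂_1 − rank ∂_2 = (9 − 4) − 5 = 0, and the invariant factors of ∂_2 are all 1, so H_1 = 0.
  H_2: rank ker ∂_2 − rank ∂_3 = (6 − 5) − 0 = 1, and there is no ∂_3, so H_2 = Z.

As a check, the Euler characteristic is 5 − 9 + 6 = 2, which agrees with 1 − 0 + 1 = 2.
(K is a triangulation of the 2-sphere S^2.)

H_0 = Z,  H_1 = 0,  H_2 = Z.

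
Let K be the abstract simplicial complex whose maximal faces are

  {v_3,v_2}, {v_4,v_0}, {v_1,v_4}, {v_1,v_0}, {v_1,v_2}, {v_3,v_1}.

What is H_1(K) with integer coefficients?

We work with the vertex ordering v_0 < v_1 < v_2 < v_3 < v_4. The simplices of K, each written with vertices in increasing order, are:

  0-simplices (5): [v_0], [v_1], [v_2], [v_3], [v_4]
  1-simplices (6): [v_0,v_1], [v_0,v_4], [v_1,v_2], [v_1,v_3], [v_1,v_4], [v_2,v_3]

Hence C_0 ≅ Z^5, C_1 ≅ Z^6.

∂_1: C_1 → C_0 is given by ∂[p,q] = [q] − [p].
This gives a 5×6 integer matrix of rank 4; reducing to Smith normal form yields diagonal entries (1,1,1,1).

Reading off H_k = ker ∂_k / im ∂_{k+1}:

  H_1: rank ker ∂_1 − rank ∂_2 = (6 − 4) − 0 = 2, and there is no ∂_2, so H_1 ≅ Z^2.

(K is a triangulation of a wedge of 2 circles.)

H_1 = Z^2.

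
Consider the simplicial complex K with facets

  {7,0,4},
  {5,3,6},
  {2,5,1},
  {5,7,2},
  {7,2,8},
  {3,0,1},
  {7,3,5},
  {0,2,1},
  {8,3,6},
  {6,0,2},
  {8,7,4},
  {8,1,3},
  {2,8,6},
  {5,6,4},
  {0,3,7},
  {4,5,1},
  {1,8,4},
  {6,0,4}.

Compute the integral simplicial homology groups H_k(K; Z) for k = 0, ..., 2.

H_0 ≅ Z,  H_1 ≅ Z^2,  H_2 ≅ Z.

Take the total order 0 < 1 < 2 < 3 < 4 < 5 < 6 < 7 < 8 on the vertex set. Then K (dimension 2) consists of the simplices:

  0-simplices (9): [0], [1], [2], [3], [4], [5], [6], [7], [8]
  1-simplices (27): (27 of them)
  2-simplices (18): [0,1,2], [0,1,3], [0,2,6], [0,3,7], [0,4,6], [0,4,7], [1,2,5], [1,3,8], [1,4,5], [1,4,8], [2,5,7], [2,6,8], [2,7,8], [3,5,6], [3,5,7], [3,6,8], [4,5,6], [4,7,8]

giving chain groups C_0 ≅ Z^9, C_1 ≅ Z^27, C_2 ≅ Z^18.

The boundary map ∂_1: C_1 → C_0 maps an edge to its endpoints' difference, ∂[p,q] = q − p.
The 9×27 boundary matrix has rank 8 and Smith normal form diag(1,1,1,1,1,1,1,1).

∂_2: C_2 → C_1 maps a triangle to the signed sum of its edges. For instance
  ∂[4,7,8] = [7,8] − [4,8] + [4,7],
  ∂[2,7,8] = [7,8] − [2,8] + [2,7].
This gives a 27×18 integer matrix of rank 17; reducing to Smith normal form yields diagonal entries (1,1,1,1,1,1,1,1,1,1,1,1,1,1,1,1,1).

Reading off H_k = ker ∂_k / im ∂_{k+1}:

  H_0: rank C_0 − rank ∂_1 = 9 − 8 = 1, and the invariant factors of ∂_1 are all 1, so H_0 = Z.
  H_1: rank ker ∂_1 − rank ∂_2 = (27 − 8) − 17 = 2, and the invariant factors of ∂_2 are all 1, so H_1 = Z^2.
  H_2: rank ker ∂_2 − rank ∂_3 = (18 − 17) − 0 = 1, and there is no ∂_3, so H_2 = Z.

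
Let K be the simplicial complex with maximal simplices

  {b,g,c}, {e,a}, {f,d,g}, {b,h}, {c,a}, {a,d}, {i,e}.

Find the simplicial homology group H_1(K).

Fix the vertex order a < b < c < d < e < f < g < h < i and write every simplex with vertices in increasing order. Then dim K = 2 and the simplices of K are:

  0-simplices (9): a, b, c, d, e, f, g, h, i
  1-simplices (11): ac, ad, ae, bc, bg, bh, cg, df, dg, ei, fg
  2-simplices (2): bcg, dfg

so the chain groups are C_0 ≅ Z^9, C_1 ≅ Z^11, C_2 ≅ Z^2.

∂_1: C_1 → C_0 sends each edge [p,q] (with p < q) to q − p.
This gives a 9×11 integer matrix of rank 8; reducing to Smith normal form yields diagonal entries (1,1,1,1,1,1,1,1).

Boundary ∂_2: C_2 → C_1 maps a triangle to the signed sum of its edges. For instance
  ∂dfg = fg − dg + df,
  ∂bcg = cg − bg + bc.
As a 11×2 matrix over Z this has rank 2, with invariant factors (1,1).

Reading off H_k = ker ∂_k / im ∂_{k+1}:

  H_1: rank ker ∂_1 − rank ∂_2 = (11 − 8) − 2 = 1, and the invariant factors of ∂_2 are all 1, so H_1 = Z.

H_1 ≅ Z.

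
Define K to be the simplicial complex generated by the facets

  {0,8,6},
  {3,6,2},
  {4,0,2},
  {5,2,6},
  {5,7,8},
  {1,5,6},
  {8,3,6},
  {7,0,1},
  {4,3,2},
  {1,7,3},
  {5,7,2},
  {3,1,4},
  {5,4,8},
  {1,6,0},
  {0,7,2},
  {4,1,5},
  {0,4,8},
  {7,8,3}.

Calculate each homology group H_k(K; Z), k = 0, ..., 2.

H_0 ≅ Z,  H_1 ≅ Z^2,  H_2 ≅ Z.

We work with the vertex ordering 0 < 1 < 2 < 3 < 4 < 5 < 6 < 7 < 8. The simplices of K, each written with vertices in increasing order, are:

  0-simplices (9): [0], [1], [2], [3], [4], [5], [6], [7], [8]
  1-simplices (27): (27 of them)
  2-simplices (18): [0,1,6], [0,1,7], [0,2,4], [0,2,7], [0,4,8], [0,6,8], [1,3,4], [1,3,7], [1,4,5], [1,5,6], [2,3,4], [2,3,6], [2,5,6], [2,5,7], [3,6,8], [3,7,8], [4,5,8], [5,7,8]

Hence C_0 ≅ Z^9, C_1 ≅ Z^27, C_2 ≅ Z^18.

∂_1: C_1 → C_0 sends each edge [p,q] (with p < q) to q − p.
The resulting 9×27 matrix has rank 8, and its Smith normal form has invariant factors (1,1,1,1,1,1,1,1).

Boundary ∂_2: C_2 → C_1 acts by ∂[p,q,r] = [q,r] − [p,r] + [p,q]. For instance
  ∂[2,5,7] = [5,7] − [2,7] + [2,5],
  ∂[2,3,6] = [3,6] − [2,6] + [2,3].
This gives a 27×18 integer matrix of rank 17; reducing to Smith normal form yields diagonal entries (1,1,1,1,1,1,1,1,1,1,1,1,1,1,1,1,1).

Computing H_k = (kernel of ∂_k) / (image of ∂_{k+1}):

  H_0: rank C_0 − rank ∂_1 = 9 − 8 = 1, and the invariant factors of ∂_1 are all 1, so H_0 = Z.
  H_1: rank ker ∂_1 − rank ∂_2 = (27 − 8) − 17 = 2, and the invariant factors of ∂_2 are all 1, so H_1 = Z^2.
  H_2: rank ker ∂_2 − rank ∂_3 = (18 − 17) − 0 = 1, and there is no ∂_3, so H_2 = Z.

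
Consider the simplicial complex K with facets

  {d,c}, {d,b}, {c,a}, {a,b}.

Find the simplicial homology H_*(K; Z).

H_0 ≅ Z,  H_1 ≅ Z.

K has 4 vertices, 4 edges.
rank ∂_0 = 0, rank ∂_1 = 3 ⇒ b_0 = 4 − 0 − 3 = 1; all invariant factors of ∂_1 are 1 so no torsion. So H_0 ≅ Z.
rank ∂_1 = 3, rank ∂_2 = 0 ⇒ b_1 = 4 − 3 − 0 = 1. So H_1 ≅ Z.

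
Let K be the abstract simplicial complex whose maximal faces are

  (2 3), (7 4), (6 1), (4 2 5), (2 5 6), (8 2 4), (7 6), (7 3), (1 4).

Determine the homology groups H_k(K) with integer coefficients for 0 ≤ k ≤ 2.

H_0 = Z,  H_1 = Z^3,  H_2 = 0.

Fix the vertex order 1 < 2 < 3 < 4 < 5 < 6 < 7 < 8 and write every simplex with vertices in increasing order. Then dim K = 2 and the simplices of K are:

  0-simplices (8): [1], [2], [3], [4], [5], [6], [7], [8]
  1-simplices (13): [1,4], [1,6], [2,3], [2,4], [2,5], [2,6], [2,8], [3,7], [4,5], [4,7], [4,8], [5,6], [6,7]
  2-simplices (3): [2,4,5], [2,4,8], [2,5,6]

giving chain groups C_0 ≅ Z^8, C_1 ≅ Z^13, C_2 ≅ Z^3.

Boundary ∂_1: C_1 → C_0 is given by ∂[p,q] = [q] − [p].
The resulting 8×13 matrix has rank 7, and its Smith normal form has invariant factors (1,1,1,1,1,1,1).

The boundary map ∂_2: C_2 → C_1 maps a triangle to the signed sum of its edges. For instance
  ∂[2,5,6] = [5,6] − [2,6] + [2,5],
  ∂[2,4,5] = [4,5] − [2,5] + [2,4].
The resulting 13×3 matrix has rank 3, and its Smith normal form has invariant factors (1,1,1).

Computing H_k = (kernel of ∂_k) / (image of ∂_{k+1}):

  H_0: rank C_0 − rank ∂_1 = 8 − 7 = 1, and the invariant factors of ∂_1 are all 1, so H_0 = Z.
  H_1: rank ker ∂_1 − rank ∂_2 = (13 − 7) − 3 = 3, and the invariant factors of ∂_2 are all 1, so H_1 = Z^3.
  H_2: rank ker ∂_2 − rank ∂_3 = (3 − 3) − 0 = 0, and there is no ∂_3, so H_2 = 0.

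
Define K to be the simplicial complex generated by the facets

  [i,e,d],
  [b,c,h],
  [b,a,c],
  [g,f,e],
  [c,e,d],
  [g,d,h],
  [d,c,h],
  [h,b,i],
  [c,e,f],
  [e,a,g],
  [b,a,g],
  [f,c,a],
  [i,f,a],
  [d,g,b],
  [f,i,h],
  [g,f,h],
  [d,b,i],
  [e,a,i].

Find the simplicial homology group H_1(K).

Take the total order a < b < c < d < e < f < g < h < i on the vertex set. Then K (dimension 2) consists of the simplices:

  0-simplices (9): a, b, c, d, e, f, g, h, i
  1-simplices (27): ab, ac, ae, af, ag, ai, bc, bd, bg, bh, bi, cd, ce, cf, ch, de, dg, dh, di, ef, eg, ei, fg, fh, fi, gh, hi
  2-simplices (18): abc, abg, acf, aeg, aei, afi, bch, bdg, bdi, bhi, cde, cdh, cef, dei, dgh, efg, fgh, fhi

so the chain groups are C_0 ≅ Z^9, C_1 ≅ Z^27, C_2 ≅ Z^18.

∂_1: C_1 → C_0 is given by ∂[p,q] = [q] − [p]. For instance
  ∂ae = e − a.
The resulting 9×27 matrix has rank 8, and its Smith normal form has invariant factors (1,1,1,1,1,1,1,1).

The boundary map ∂_2: C_2 → C_1 acts by ∂[p,q,r] = [q,r] − [p,r] + [p,q]. For instance
  ∂cdh = dh − ch + cd,
  ∂abc = bc − ac + ab.
As a 27×18 matrix over Z this has rank 18, with invariant factors (1,1,1,1,1,1,1,1,1,1,1,1,1,1,1,1,1,2).

Now H_k = ker ∂_k / im ∂_{k+1}, so:

  H_1: rank ker ∂_1 − rank ∂_2 = (27 − 8) − 18 = 1, and ∂_2 has invariant factor 2 > 1, so H_1 ≅ Z ⊕ Z_2.

(K is a triangulation of the Klein bottle.)

H_1 ≅ Z ⊕ Z_2.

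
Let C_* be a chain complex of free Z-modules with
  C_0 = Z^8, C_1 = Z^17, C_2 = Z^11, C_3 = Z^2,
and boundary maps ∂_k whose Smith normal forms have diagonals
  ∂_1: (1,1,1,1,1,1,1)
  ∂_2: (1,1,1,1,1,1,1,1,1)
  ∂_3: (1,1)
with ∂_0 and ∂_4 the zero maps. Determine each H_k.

H_0: b_0 = 8 − 0 − 7 = 1; torsion from ∂_1 factors > 1: none. So H_0 ≅ Z.
H_1: b_1 = 17 − 7 − 9 = 1; torsion from ∂_2 factors > 1: none. So H_1 ≅ Z.
H_2: b_2 = 11 − 9 − 2 = 0; torsion from ∂_3 factors > 1: none. So H_2 ≅ 0.
H_3: b_3 = 2 − 2 − 0 = 0; torsion from ∂_4 factors > 1: none. So H_3 ≅ 0.

H_0 ≅ Z,  H_1 ≅ Z,  H_2 = 0,  H_3 = 0.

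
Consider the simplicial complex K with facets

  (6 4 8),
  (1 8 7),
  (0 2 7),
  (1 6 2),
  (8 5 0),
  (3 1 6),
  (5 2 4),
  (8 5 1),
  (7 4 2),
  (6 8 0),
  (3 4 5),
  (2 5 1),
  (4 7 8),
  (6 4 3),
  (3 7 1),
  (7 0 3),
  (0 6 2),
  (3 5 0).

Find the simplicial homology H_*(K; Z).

We work with the vertex ordering 0 < 1 < 2 < 3 < 4 < 5 < 6 < 7 < 8. The simplices of K, each written with vertices in increasing order, are:

  0-simplices (9): [0], [1], [2], [3], [4], [5], [6], [7], [8]
  1-simplices (27): (27 of them)
  2-simplices (18): [0,2,6], [0,2,7], [0,3,5], [0,3,7], [0,5,8], [0,6,8], [1,2,5], [1,2,6], [1,3,6], [1,3,7], [1,5,8], [1,7,8], [2,4,5], [2,4,7], [3,4,5], [3,4,6], [4,6,8], [4,7,8]

Hence C_0 ≅ Z^9, C_1 ≅ Z^27, C_2 ≅ Z^18.

∂_1: C_1 → C_0 maps an edge to its endpoints' difference, ∂[p,q] = q − p. For instance
  ∂[7,8] = [8] − [7].
The resulting 9×27 matrix has rank 8, and its Smith normal form has invariant factors (1,1,1,1,1,1,1,1).

Boundary ∂_2: C_2 → C_1 maps a triangle to the signed sum of its edges. For instance
  ∂[4,6,8] = [6,8] − [4,8] + [4,6],
  ∂[1,2,5] = [2,5] − [1,5] + [1,2].
The resulting 27×18 matrix has rank 17, and its Smith normal form has invariant factors (1,1,1,1,1,1,1,1,1,1,1,1,1,1,1,1,1).

Reading off H_k = ker ∂_k / im ∂_{k+1}:

  H_0: rank C_0 − rank ∂_1 = 9 − 8 = 1, and the invariant factors of ∂_1 are all 1, so H_0 ≅ Z.
  H_1: rank ker ∂_1 − rank ∂_2 = (27 − 8) − 17 = 2, and the invariant factors of ∂_2 are all 1, so H_1 ≅ Z^2.
  H_2: rank ker ∂_2 − rank ∂_3 = (18 − 17) − 0 = 1, and there is no ∂_3, so H_2 ≅ Z.

(K is a triangulation of the torus T^2.)

H_0 ≅ Z,  H_1 ≅ Z^2,  H_2 ≅ Z.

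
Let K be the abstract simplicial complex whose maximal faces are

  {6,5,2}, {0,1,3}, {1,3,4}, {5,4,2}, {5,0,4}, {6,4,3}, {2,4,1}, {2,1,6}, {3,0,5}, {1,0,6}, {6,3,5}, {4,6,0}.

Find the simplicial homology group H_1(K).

H_1 = Z/2.

Take the total order 0 < 1 < 2 < 3 < 4 < 5 < 6 on the vertex set. Then K (dimension 2) consists of the simplices:

  0-simplices (7): [0], [1], [2], [3], [4], [5], [6]
  1-simplices (18): [0,1], [0,3], [0,4], [0,5], [0,6], [1,2], [1,3], [1,4], [1,6], [2,4], [2,5], [2,6], [3,4], [3,5], [3,6], [4,5], [4,6], [5,6]
  2-simplices (12): [0,1,3], [0,1,6], [0,3,5], [0,4,5], [0,4,6], [1,2,4], [1,2,6], [1,3,4], [2,4,5], [2,5,6], [3,4,6], [3,5,6]

Hence C_0 ≅ Z^7, C_1 ≅ Z^18, C_2 ≅ Z^12.

∂_1: C_1 → C_0 sends each edge [p,q] (with p < q) to q − p. For instance
  ∂[2,4] = [4] − [2].
This gives a 7×18 integer matrix of rank 6; reducing to Smith normal form yields diagonal entries (1,1,1,1,1,1).

The boundary map ∂_2: C_2 → C_1 sends each 2-simplex [p,q,r] to [q,r] − [p,r] + [p,q]. For instance
  ∂[1,2,4] = [2,4] − [1,4] + [1,2],
  ∂[0,1,6] = [1,6] − [0,6] + [0,1].
This gives a 18×12 integer matrix of rank 12; reducing to Smith normal form yields diagonal entries (1,1,1,1,1,1,1,1,1,1,1,2).

Now H_k = ker ∂_k / im ∂_{k+1}, so:

  H_1: rank ker ∂_1 − rank ∂_2 = (18 − 6) − 12 = 0, and ∂_2 has invariant factor 2 > 1, so H_1 = Z/2.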